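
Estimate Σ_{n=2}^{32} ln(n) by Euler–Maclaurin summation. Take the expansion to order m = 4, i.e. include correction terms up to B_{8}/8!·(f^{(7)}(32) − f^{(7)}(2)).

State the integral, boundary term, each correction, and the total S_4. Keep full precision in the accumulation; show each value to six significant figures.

S_4 ≈ 81.5580

The integral term ∫_2^32 ln(x) dx = 79.5173.
Boundary: ½(f(2) + f(32)) = ½(0.693147 + 3.46574) = 2.07944.
Running total after boundary: 81.5967.
k=1: B_{2}/(2)! × [f^{(1)}(32) − f^{(1)}(2)] = 1/12 × (0.0312500 − 0.500000) = -0.0390625.
Partial sum through k=1: 81.5576.
k=2: B_{4}/(4)! × [f^{(3)}(32) − f^{(3)}(2)] = −1/720 × (6.10352e-05 − 0.250000) = 0.000347137.
Partial sum through k=2: 81.5580.
k=3: B_{6}/(6)! × [f^{(5)}(32) − f^{(5)}(2)] = 1/30240 × (7.15256e-07 − 0.750000) = -2.48016e-05.
Partial sum through k=3: 81.5580.
k=4: B_{8}/(8)! × [f^{(7)}(32) − f^{(7)}(2)] = −1/1209600 × (2.09548e-08 − 5.62500) = 4.65030e-06.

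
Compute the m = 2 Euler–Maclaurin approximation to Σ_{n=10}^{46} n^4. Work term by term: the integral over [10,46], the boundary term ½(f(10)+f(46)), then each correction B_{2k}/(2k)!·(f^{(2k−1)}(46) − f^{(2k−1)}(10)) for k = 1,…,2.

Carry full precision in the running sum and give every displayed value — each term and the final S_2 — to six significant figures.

S_2 ≈ 4.34484e+07

The integral term ∫_10^46 x^4 dx = 4.11726e+07.
Endpoint term: (f(10) + f(46))/2 = (10000.0 + 4.47746e+06)/2 = 2.24373e+06.
So far: 4.34163e+07.
Correction k=1: B_{2}/2! · (f^{(1)}(46) − f^{(1)}(10)) = 1/12 · (389344 − 4000.00) = 32112.0.
Running total after k=1: 4.34484e+07.
Correction k=2: B_{4}/4! · (f^{(3)}(46) − f^{(3)}(10)) = −1/720 · (1104.00 − 240.000) = -1.20000.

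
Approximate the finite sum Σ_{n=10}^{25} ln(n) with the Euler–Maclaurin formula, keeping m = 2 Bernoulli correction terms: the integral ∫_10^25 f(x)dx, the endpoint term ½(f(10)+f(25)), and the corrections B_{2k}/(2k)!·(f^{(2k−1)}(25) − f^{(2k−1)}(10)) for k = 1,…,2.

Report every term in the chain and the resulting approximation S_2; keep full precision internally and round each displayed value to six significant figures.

The integral term ∫_10^25 ln(x) dx = 42.4460.
Endpoint term: (f(10) + f(25))/2 = (2.30259 + 3.21888)/2 = 2.76073.
So far: 45.2068.
k=1: B_{2}/(2)! × [f^{(1)}(25) − f^{(1)}(10)] = 1/12 × (0.0400000 − 0.100000) = -0.00500000.
Running total after k=1: 45.2018.
k=2: B_{4}/(4)! × [f^{(3)}(25) − f^{(3)}(10)] = −1/720 × (0.000128000 − 0.00200000) = 2.60000e-06.

S_2 ≈ 45.2018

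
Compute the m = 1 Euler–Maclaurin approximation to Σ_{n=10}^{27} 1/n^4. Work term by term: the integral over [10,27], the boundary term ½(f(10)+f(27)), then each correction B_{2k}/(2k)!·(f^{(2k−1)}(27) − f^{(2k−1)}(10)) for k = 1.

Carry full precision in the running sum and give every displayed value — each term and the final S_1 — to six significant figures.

S_1 ≈ 0.000370649

The integral term ∫_10^27 1/x^4 dx = 0.000316398.
Boundary: ½(f(10) + f(27)) = ½(0.000100000 + 1.88168e-06) = 5.09408e-05.
Running total after boundary: 0.000367339.
Correction k=1: B_{2}/2! · (f^{(1)}(27) − f^{(1)}(10)) = 1/12 · (-2.78767e-07 − (-4.00000e-05)) = 3.31010e-06.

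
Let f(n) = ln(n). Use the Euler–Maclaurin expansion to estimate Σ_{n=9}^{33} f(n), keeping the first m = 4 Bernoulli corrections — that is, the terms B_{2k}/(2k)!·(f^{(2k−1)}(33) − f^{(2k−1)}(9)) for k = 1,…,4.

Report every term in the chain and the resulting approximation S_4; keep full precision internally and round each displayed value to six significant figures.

S_4 ≈ 74.4499

The integral term ∫_9^33 ln(x) dx = 71.6097.
Endpoint term: (f(9) + f(33))/2 = (2.19722 + 3.49651)/2 = 2.84687.
So far: 74.4566.
Correction k=1: B_{2}/2! · (f^{(1)}(33) − f^{(1)}(9)) = 1/12 · (0.0303030 − 0.111111) = -0.00673401.
Partial sum through k=1: 74.4499.
Correction k=2: B_{4}/4! · (f^{(3)}(33) − f^{(3)}(9)) = −1/720 · (5.56529e-05 − 0.00274348) = 3.73310e-06.
Partial sum through k=2: 74.4499.
Correction k=3: B_{6}/6! · (f^{(5)}(33) − f^{(5)}(9)) = 1/30240 · (6.13256e-07 − 0.000406442) = -1.34203e-08.
Partial sum through k=3: 74.4499.
Correction k=4: B_{8}/8! · (f^{(7)}(33) − f^{(7)}(9)) = −1/1209600 · (1.68941e-08 − 0.000150534) = 1.24436e-10.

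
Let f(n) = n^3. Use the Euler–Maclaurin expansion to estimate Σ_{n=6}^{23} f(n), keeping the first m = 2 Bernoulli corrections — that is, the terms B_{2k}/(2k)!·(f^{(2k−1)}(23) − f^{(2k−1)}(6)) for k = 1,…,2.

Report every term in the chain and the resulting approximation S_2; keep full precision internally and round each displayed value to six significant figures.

S_2 ≈ 75951.0

∫_6^23 x^3 dx evaluates to 69636.2.
Boundary: ½(f(6) + f(23)) = ½(216.000 + 12167.0) = 6191.50.
So far: 75827.8.
Correction k=1: B_{2}/2! · (f^{(1)}(23) − f^{(1)}(6)) = 1/12 · (1587.00 − 108.000) = 123.250.
Partial sum through k=1: 75951.0.
Correction k=2: B_{4}/4! · (f^{(3)}(23) − f^{(3)}(6)) = −1/720 · (6.00000 − 6.00000) = 0.00000.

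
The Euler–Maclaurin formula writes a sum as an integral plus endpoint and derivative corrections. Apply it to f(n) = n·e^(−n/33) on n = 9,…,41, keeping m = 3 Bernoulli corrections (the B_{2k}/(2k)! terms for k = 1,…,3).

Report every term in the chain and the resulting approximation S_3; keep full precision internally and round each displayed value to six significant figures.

Integral: ∫_9^41 x·e^(−x/33) dx = 350.197.
Boundary: ½(f(9) + f(41)) = ½(6.85170 + 11.8360) = 9.34386.
So far: 359.541.
Correction k=1: B_{2}/2! · (f^{(1)}(41) − f^{(1)}(9)) = 1/12 · (-0.0699839 − 0.553673) = -0.0519714.
Partial sum through k=1: 359.489.
Correction k=2: B_{4}/4! · (f^{(3)}(41) − f^{(3)}(9)) = −1/720 · (0.000465917 − 0.00190659) = 2.00093e-06.
Partial sum through k=2: 359.489.
Correction k=3: B_{6}/6! · (f^{(5)}(41) − f^{(5)}(9)) = 1/30240 · (9.14690e-07 − 3.03467e-06) = -7.01050e-11.

S_3 ≈ 359.489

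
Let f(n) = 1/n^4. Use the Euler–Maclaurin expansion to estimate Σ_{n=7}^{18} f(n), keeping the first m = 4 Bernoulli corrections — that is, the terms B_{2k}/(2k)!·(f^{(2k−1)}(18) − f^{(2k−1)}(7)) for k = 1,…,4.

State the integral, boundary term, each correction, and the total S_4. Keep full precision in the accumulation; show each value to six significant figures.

∫_7^18 1/x^4 dx evaluates to 0.000914661.
Endpoint term: (f(7) + f(18))/2 = (0.000416493 + 9.52599e-06)/2 = 0.000213010.
Integral + boundary = 0.00112767.
Correction k=1: B_{2}/2! · (f^{(1)}(18) − f^{(1)}(7)) = 1/12 · (-2.11689e-06 − (-0.000237996)) = 1.96566e-05.
After k=1: 0.00114733.
Correction k=2: B_{4}/4! · (f^{(3)}(18) − f^{(3)}(7)) = −1/720 · (-1.96008e-07 − (-0.000145712)) = -2.02105e-07.
After k=2: 0.00114713.
Correction k=3: B_{6}/6! · (f^{(5)}(18) − f^{(5)}(7)) = 1/30240 · (-3.38779e-08 − (-0.000166528)) = 5.50575e-09.
After k=3: 0.00114713.
Correction k=4: B_{8}/8! · (f^{(7)}(18) − f^{(7)}(7)) = −1/1209600 · (-9.41053e-09 − (-0.000305868)) = -2.52859e-10.

S_4 ≈ 0.00114713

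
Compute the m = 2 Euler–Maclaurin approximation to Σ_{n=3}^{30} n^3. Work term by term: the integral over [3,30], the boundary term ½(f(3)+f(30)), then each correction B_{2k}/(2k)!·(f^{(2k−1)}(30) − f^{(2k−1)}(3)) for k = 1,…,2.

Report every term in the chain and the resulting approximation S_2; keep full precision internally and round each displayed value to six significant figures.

S_2 ≈ 216216

The integral term ∫_3^30 x^3 dx = 202480.
Endpoint term: (f(3) + f(30))/2 = (27.0000 + 27000.0)/2 = 13513.5.
So far: 215993.
Correction k=1: B_{2}/2! · (f^{(1)}(30) − f^{(1)}(3)) = 1/12 · (2700.00 − 27.0000) = 222.750.
Running total after k=1: 216216.
Correction k=2: B_{4}/4! · (f^{(3)}(30) − f^{(3)}(3)) = −1/720 · (6.00000 − 6.00000) = 0.00000.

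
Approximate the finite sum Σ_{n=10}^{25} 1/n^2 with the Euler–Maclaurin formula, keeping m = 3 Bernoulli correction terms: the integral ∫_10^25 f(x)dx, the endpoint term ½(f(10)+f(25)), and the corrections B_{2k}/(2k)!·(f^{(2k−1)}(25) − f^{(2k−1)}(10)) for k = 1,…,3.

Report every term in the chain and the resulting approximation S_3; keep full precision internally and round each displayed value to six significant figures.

S_3 ≈ 0.0659557

The integral term ∫_10^25 1/x^2 dx = 0.0600000.
½[f(10) + f(25)] = ½[0.0100000 + 0.00160000] = 0.00580000.
Running total after boundary: 0.0658000.
k=1: B_{2}/(2)! × [f^{(1)}(25) − f^{(1)}(10)] = 1/12 × (-0.000128000 − (-0.00200000)) = 0.000156000.
Partial sum through k=1: 0.0659560.
k=2: B_{4}/(4)! × [f^{(3)}(25) − f^{(3)}(10)] = −1/720 × (-2.45760e-06 − (-0.000240000)) = -3.29920e-07.
Partial sum through k=2: 0.0659557.
k=3: B_{6}/(6)! × [f^{(5)}(25) − f^{(5)}(10)] = 1/30240 × (-1.17965e-07 − (-7.20000e-05)) = 2.37705e-09.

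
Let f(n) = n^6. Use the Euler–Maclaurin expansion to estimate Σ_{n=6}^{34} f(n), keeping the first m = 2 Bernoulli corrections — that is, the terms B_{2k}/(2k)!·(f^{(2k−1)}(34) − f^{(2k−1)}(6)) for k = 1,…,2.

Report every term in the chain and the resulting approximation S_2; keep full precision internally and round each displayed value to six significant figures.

S_2 ≈ 8.29843e+09

The integral term ∫_6^34 x^6 dx = 7.50330e+09.
½[f(6) + f(34)] = ½[46656.0 + 1.54480e+09] = 7.72426e+08.
So far: 8.27572e+09.
k=1: B_{2}/(2)! × [f^{(1)}(34) − f^{(1)}(6)] = 1/12 × (2.72613e+08 − 46656.0) = 2.27138e+07.
Running total after k=1: 8.29844e+09.
k=2: B_{4}/(4)! × [f^{(3)}(34) − f^{(3)}(6)] = −1/720 × (4.71648e+06 − 25920.0) = -6514.67.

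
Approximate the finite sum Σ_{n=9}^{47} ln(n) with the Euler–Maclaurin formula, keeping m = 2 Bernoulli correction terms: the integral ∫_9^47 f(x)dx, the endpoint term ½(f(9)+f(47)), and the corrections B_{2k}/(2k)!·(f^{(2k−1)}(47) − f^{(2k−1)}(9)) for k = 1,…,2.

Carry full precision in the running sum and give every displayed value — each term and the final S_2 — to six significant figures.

S_2 ≈ 126.198

Integral: ∫_9^47 ln(x) dx = 123.182.
½[f(9) + f(47)] = ½[2.19722 + 3.85015] = 3.02369.
Integral + boundary = 126.206.
k=1: B_{2}/(2)! × [f^{(1)}(47) − f^{(1)}(9)] = 1/12 × (0.0212766 − 0.111111) = -0.00748621.
After k=1: 126.198.
k=2: B_{4}/(4)! × [f^{(3)}(47) − f^{(3)}(9)] = −1/720 × (1.92636e-05 − 0.00274348) = 3.78364e-06.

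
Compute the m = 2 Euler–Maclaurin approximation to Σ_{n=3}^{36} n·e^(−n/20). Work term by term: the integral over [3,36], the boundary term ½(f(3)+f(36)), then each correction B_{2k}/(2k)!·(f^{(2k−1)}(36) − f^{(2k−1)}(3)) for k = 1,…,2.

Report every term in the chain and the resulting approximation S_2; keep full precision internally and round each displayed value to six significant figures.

S_2 ≈ 214.985

∫_3^36 x·e^(−x/20) dx evaluates to 210.791.
½[f(3) + f(36)] = ½[2.58212 + 5.95076] = 4.26644.
Integral + boundary = 215.057.
k=1: B_{2}/(2)! × [f^{(1)}(36) − f^{(1)}(3)] = 1/12 × (-0.132239 − 0.731602) = -0.0719867.
Running total after k=1: 214.985.
k=2: B_{4}/(4)! × [f^{(3)}(36) − f^{(3)}(3)] = −1/720 × (0.000495897 − 0.00613254) = 7.82868e-06.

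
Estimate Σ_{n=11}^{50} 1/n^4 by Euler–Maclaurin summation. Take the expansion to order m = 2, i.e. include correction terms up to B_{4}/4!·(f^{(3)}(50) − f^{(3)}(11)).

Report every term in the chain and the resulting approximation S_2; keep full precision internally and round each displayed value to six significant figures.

∫_11^50 1/x^4 dx evaluates to 0.000247772.
Boundary: ½(f(11) + f(50)) = ½(6.83013e-05 + 1.60000e-07) = 3.42307e-05.
Integral + boundary = 0.000282002.
k=1: B_{2}/(2)! × [f^{(1)}(50) − f^{(1)}(11)] = 1/12 × (-1.28000e-08 − (-2.48369e-05)) = 2.06867e-06.
Running total after k=1: 0.000284071.
k=2: B_{4}/(4)! × [f^{(3)}(50) − f^{(3)}(11)] = −1/720 × (-1.53600e-10 − (-6.15790e-06)) = -8.55242e-09.

S_2 ≈ 0.000284062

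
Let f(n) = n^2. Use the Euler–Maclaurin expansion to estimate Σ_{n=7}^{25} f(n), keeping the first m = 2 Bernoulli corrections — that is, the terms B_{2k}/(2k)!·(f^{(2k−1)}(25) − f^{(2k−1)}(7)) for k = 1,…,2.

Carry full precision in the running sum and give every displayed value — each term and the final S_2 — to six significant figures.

Integral: ∫_7^25 x^2 dx = 5094.00.
½[f(7) + f(25)] = ½[49.0000 + 625.000] = 337.000.
Integral + boundary = 5431.00.
Correction k=1: B_{2}/2! · (f^{(1)}(25) − f^{(1)}(7)) = 1/12 · (50.0000 − 14.0000) = 3.00000.
After k=1: 5434.00.
Correction k=2: B_{4}/4! · (f^{(3)}(25) − f^{(3)}(7)) = −1/720 · (0.00000 − 0.00000) = 0.00000.

S_2 ≈ 5434.00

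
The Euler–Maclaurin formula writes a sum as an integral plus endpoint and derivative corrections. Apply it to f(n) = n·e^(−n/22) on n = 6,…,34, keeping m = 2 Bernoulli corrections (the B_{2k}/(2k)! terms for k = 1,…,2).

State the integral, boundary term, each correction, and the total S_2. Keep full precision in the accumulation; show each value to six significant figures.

Integral: ∫_6^34 x·e^(−x/22) dx = 206.280.
½[f(6) + f(34)] = ½[4.56780 + 7.24931] = 5.90856.
So far: 212.189.
Correction k=1: B_{2}/2! · (f^{(1)}(34) − f^{(1)}(6)) = 1/12 · (-0.116299 − 0.553673) = -0.0558310.
Running total after k=1: 212.133.
Correction k=2: B_{4}/4! · (f^{(3)}(34) − f^{(3)}(6)) = −1/720 · (0.000640766 − 0.00428982) = 5.06813e-06.

S_2 ≈ 212.133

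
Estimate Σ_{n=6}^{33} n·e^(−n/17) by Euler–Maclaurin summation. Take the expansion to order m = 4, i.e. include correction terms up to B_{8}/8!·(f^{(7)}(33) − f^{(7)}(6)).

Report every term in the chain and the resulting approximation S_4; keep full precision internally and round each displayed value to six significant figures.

∫_6^33 x·e^(−x/17) dx evaluates to 152.719.
Endpoint term: (f(6) + f(33))/2 = (4.21571 + 4.73665)/2 = 4.47618.
Running total after boundary: 157.195.
k=1: B_{2}/(2)! × [f^{(1)}(33) − f^{(1)}(6)] = 1/12 × (-0.135092 − 0.454636) = -0.0491439.
Partial sum through k=1: 157.146.
k=2: B_{4}/(4)! × [f^{(3)}(33) − f^{(3)}(6)] = −1/720 × (0.000525876 − 0.00643555) = 8.20787e-06.
Partial sum through k=2: 157.146.
k=3: B_{6}/(6)! × [f^{(5)}(33) − f^{(5)}(6)] = 1/30240 × (5.25674e-06 − 3.90933e-05) = -1.11893e-09.
Partial sum through k=3: 157.146.
k=4: B_{8}/(8)! × [f^{(7)}(33) − f^{(7)}(6)] = −1/1209600 × (3.00825e-08 − 1.93489e-07) = 1.35091e-13.

S_4 ≈ 157.146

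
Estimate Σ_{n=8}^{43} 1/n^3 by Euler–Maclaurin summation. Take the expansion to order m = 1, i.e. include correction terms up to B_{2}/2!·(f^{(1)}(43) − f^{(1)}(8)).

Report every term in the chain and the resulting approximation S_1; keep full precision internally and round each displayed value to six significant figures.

The integral term ∫_8^43 1/x^3 dx = 0.00754208.
½[f(8) + f(43)] = ½[0.00195312 + 1.25775e-05] = 0.000982851.
So far: 0.00852493.
k=1: B_{2}/(2)! × [f^{(1)}(43) − f^{(1)}(8)] = 1/12 × (-8.77501e-07 − (-0.000732422)) = 6.09620e-05.

S_1 ≈ 0.00858590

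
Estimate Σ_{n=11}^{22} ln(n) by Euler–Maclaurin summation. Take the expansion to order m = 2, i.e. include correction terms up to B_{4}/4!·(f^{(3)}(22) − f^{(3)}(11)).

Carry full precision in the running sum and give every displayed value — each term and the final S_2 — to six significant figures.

Integral: ∫_11^22 ln(x) dx = 30.6261.
Boundary: ½(f(11) + f(22)) = ½(2.39790 + 3.09104) = 2.74447.
Running total after boundary: 33.3706.
Order-1 term: 1/12 · (0.0454545 − 0.0909091) = -0.00378788.
Partial sum through k=1: 33.3668.
Order-2 term: −1/720 · (0.000187829 − 0.00150263) = 1.82611e-06.

S_2 ≈ 33.3668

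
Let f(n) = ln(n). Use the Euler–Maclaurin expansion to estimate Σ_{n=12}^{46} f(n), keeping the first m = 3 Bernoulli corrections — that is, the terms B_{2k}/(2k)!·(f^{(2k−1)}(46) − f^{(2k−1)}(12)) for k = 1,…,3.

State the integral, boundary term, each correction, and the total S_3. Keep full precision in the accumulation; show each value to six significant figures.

The integral term ∫_12^46 ln(x) dx = 112.299.
Endpoint term: (f(12) + f(46))/2 = (2.48491 + 3.82864)/2 = 3.15677.
So far: 115.455.
Order-1 term: 1/12 · (0.0217391 − 0.0833333) = -0.00513285.
Running total after k=1: 115.450.
Order-2 term: −1/720 · (2.05474e-05 − 0.00115741) = 1.57897e-06.
Running total after k=2: 115.450.
Order-3 term: 1/30240 · (1.16526e-07 − 9.64506e-05) = -3.18565e-09.

S_3 ≈ 115.450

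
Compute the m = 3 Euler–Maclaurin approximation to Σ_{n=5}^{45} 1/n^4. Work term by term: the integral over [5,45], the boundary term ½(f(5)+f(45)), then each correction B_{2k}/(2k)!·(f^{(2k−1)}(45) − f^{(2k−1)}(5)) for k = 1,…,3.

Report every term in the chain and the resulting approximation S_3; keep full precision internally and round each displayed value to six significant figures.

The integral term ∫_5^45 1/x^4 dx = 0.00266301.
½[f(5) + f(45)] = ½[0.00160000 + 2.43865e-07] = 0.000800122.
Integral + boundary = 0.00346313.
Order-1 term: 1/12 · (-2.16769e-08 − (-0.00128000)) = 0.000106665.
Running total after k=1: 0.00356980.
Order-2 term: −1/720 · (-3.21139e-10 − (-0.00153600)) = -2.13333e-06.
Running total after k=2: 0.00356766.
Order-3 term: 1/30240 · (-8.88089e-12 − (-0.00344064)) = 1.13778e-07.

S_3 ≈ 0.00356778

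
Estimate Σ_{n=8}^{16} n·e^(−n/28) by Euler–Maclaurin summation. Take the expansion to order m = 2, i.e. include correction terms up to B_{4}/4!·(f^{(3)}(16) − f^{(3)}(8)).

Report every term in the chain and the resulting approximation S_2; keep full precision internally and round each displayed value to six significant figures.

S_2 ≈ 69.2555

The integral term ∫_8^16 x·e^(−x/28) dx = 61.7564.
Boundary: ½(f(8) + f(16)) = ½(6.01182 + 9.03549) = 7.52365.
Integral + boundary = 69.2800.
Order-1 term: 1/12 · (0.242022 − 0.536769) = -0.0245623.
Partial sum through k=1: 69.2555.
Order-2 term: −1/720 · (0.00174931 − 0.00260169) = 1.18386e-06.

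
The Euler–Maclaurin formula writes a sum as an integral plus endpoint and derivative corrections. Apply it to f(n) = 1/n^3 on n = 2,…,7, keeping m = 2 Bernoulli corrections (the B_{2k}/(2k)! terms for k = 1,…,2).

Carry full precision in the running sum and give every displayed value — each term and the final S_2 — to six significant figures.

The integral term ∫_2^7 1/x^3 dx = 0.114796.
Boundary: ½(f(2) + f(7)) = ½(0.125000 + 0.00291545) = 0.0639577.
Integral + boundary = 0.178754.
Order-1 term: 1/12 · (-0.00124948 − (-0.187500)) = 0.0155209.
Partial sum through k=1: 0.194275.
Order-2 term: −1/720 · (-0.000509992 − (-0.937500)) = -0.00130138.

S_2 ≈ 0.192973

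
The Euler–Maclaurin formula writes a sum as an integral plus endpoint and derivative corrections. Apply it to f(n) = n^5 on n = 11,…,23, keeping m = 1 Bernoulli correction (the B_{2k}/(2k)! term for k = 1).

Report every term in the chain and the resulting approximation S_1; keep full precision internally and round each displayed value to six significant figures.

∫_11^23 x^5 dx evaluates to 2.43774e+07.
½[f(11) + f(23)] = ½[161051 + 6.43634e+06] = 3.29870e+06.
Running total after boundary: 2.76761e+07.
Order-1 term: 1/12 · (1.39920e+06 − 73205.0) = 110500.

S_1 ≈ 2.77866e+07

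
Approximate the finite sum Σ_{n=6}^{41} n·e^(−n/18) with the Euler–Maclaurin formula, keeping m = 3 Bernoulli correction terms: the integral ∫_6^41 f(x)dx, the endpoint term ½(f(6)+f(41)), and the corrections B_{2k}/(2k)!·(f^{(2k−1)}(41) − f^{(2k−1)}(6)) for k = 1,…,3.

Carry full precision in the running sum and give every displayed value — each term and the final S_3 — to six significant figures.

∫_6^41 x·e^(−x/18) dx evaluates to 200.674.
Endpoint term: (f(6) + f(41))/2 = (4.29919 + 4.20298)/2 = 4.25108.
Integral + boundary = 204.925.
k=1: B_{2}/(2)! × [f^{(1)}(41) − f^{(1)}(6)] = 1/12 × (-0.130987 − 0.477688) = -0.0507229.
After k=1: 204.874.
k=2: B_{4}/(4)! × [f^{(3)}(41) − f^{(3)}(6)] = −1/720 × (0.000228507 − 0.00589738) = 7.87343e-06.
After k=2: 204.874.
k=3: B_{6}/(6)! × [f^{(5)}(41) − f^{(5)}(6)] = 1/30240 × (2.65832e-06 − 3.18531e-05) = -9.65436e-10.

S_3 ≈ 204.874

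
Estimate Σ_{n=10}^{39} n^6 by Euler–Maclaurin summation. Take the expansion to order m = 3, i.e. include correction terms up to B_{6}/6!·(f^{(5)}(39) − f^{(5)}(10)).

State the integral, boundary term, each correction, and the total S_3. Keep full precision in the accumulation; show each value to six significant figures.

∫_10^39 x^6 dx evaluates to 1.96030e+10.
Boundary: ½(f(10) + f(39)) = ½(1.00000e+06 + 3.51874e+09) = 1.75987e+09.
Running total after boundary: 2.13629e+10.
Order-1 term: 1/12 · (5.41345e+08 − 600000) = 4.50621e+07.
After k=1: 2.14079e+10.
Order-2 term: −1/720 · (7.11828e+06 − 120000) = -9719.83.
After k=2: 2.14079e+10.
Order-3 term: 1/30240 · (28080.0 − 7200.00) = 0.690476.

S_3 ≈ 2.14079e+10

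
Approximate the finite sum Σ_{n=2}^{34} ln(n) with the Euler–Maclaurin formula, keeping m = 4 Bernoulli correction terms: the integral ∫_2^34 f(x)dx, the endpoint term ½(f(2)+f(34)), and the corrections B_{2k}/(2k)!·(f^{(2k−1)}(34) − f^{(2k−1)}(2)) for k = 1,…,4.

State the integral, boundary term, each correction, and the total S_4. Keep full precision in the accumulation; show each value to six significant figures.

∫_2^34 ln(x) dx evaluates to 86.5100.
½[f(2) + f(34)] = ½[0.693147 + 3.52636] = 2.10975.
Integral + boundary = 88.6197.
Order-1 term: 1/12 · (0.0294118 − 0.500000) = -0.0392157.
Running total after k=1: 88.5805.
Order-2 term: −1/720 · (5.08854e-05 − 0.250000) = 0.000347152.
Running total after k=2: 88.5808.
Order-3 term: 1/30240 · (5.28222e-07 − 0.750000) = -2.48016e-05.
Running total after k=3: 88.5808.
Order-4 term: −1/1209600 · (1.37082e-08 − 5.62500) = 4.65030e-06.

S_4 ≈ 88.5808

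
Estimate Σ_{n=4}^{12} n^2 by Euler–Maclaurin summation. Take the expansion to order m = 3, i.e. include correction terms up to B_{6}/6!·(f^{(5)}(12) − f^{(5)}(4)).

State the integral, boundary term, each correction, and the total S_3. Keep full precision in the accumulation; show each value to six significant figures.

Integral: ∫_4^12 x^2 dx = 554.667.
Boundary: ½(f(4) + f(12)) = ½(16.0000 + 144.000) = 80.0000.
Integral + boundary = 634.667.
Correction k=1: B_{2}/2! · (f^{(1)}(12) − f^{(1)}(4)) = 1/12 · (24.0000 − 8.00000) = 1.33333.
Running total after k=1: 636.000.
Correction k=2: B_{4}/4! · (f^{(3)}(12) − f^{(3)}(4)) = −1/720 · (0.00000 − 0.00000) = 0.00000.
Running total after k=2: 636.000.
Correction k=3: B_{6}/6! · (f^{(5)}(12) − f^{(5)}(4)) = 1/30240 · (0.00000 − 0.00000) = 0.00000.

S_3 ≈ 636.000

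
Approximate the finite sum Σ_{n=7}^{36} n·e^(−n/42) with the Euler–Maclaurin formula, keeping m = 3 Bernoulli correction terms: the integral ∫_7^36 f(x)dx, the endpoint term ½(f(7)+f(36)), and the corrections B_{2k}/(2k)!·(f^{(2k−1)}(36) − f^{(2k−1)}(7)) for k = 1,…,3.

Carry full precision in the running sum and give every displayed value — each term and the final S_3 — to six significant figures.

∫_7^36 x·e^(−x/42) dx evaluates to 351.814.
Boundary: ½(f(7) + f(36)) = ½(5.92537 + 15.2774) = 10.6014.
Running total after boundary: 362.415.
Order-1 term: 1/12 · (0.0606247 − 0.705401) = -0.0537314.
Partial sum through k=1: 362.362.
Order-2 term: −1/720 · (0.000515516 − 0.00135962) = 1.17236e-06.
Partial sum through k=2: 362.362.
Order-3 term: 1/30240 · (5.65003e-07 − 1.31482e-06) = -2.47956e-11.

S_3 ≈ 362.362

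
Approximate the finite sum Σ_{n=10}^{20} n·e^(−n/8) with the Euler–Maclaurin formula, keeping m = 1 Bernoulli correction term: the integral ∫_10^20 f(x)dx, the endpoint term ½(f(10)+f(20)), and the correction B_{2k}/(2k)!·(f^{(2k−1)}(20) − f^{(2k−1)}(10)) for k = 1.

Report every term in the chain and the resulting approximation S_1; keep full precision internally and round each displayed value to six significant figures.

Integral: ∫_10^20 x·e^(−x/8) dx = 22.8697.
Boundary: ½(f(10) + f(20)) = ½(2.86505 + 1.64170) = 2.25337.
Running total after boundary: 25.1230.
Correction k=1: B_{2}/2! · (f^{(1)}(20) − f^{(1)}(10)) = 1/12 · (-0.123127 − (-0.0716262)) = -0.00429177.

S_1 ≈ 25.1187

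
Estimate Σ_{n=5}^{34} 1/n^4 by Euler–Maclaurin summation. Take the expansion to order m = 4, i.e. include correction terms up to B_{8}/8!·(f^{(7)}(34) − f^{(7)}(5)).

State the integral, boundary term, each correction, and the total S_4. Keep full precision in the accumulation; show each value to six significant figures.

The integral term ∫_5^34 1/x^4 dx = 0.00265819.
½[f(5) + f(34)] = ½[0.00160000 + 7.48315e-07] = 0.000800374.
Integral + boundary = 0.00345856.
Correction k=1: B_{2}/2! · (f^{(1)}(34) − f^{(1)}(5)) = 1/12 · (-8.80370e-08 − (-0.00128000)) = 0.000106659.
Partial sum through k=1: 0.00356522.
Correction k=2: B_{4}/4! · (f^{(3)}(34) − f^{(3)}(5)) = −1/720 · (-2.28470e-09 − (-0.00153600)) = -2.13333e-06.
Partial sum through k=2: 0.00356309.
Correction k=3: B_{6}/6! · (f^{(5)}(34) − f^{(5)}(5)) = 1/30240 · (-1.10677e-10 − (-0.00344064)) = 1.13778e-07.
Partial sum through k=3: 0.00356320.
Correction k=4: B_{8}/8! · (f^{(7)}(34) − f^{(7)}(5)) = −1/1209600 · (-8.61675e-12 − (-0.0123863)) = -1.02400e-08.

S_4 ≈ 0.00356319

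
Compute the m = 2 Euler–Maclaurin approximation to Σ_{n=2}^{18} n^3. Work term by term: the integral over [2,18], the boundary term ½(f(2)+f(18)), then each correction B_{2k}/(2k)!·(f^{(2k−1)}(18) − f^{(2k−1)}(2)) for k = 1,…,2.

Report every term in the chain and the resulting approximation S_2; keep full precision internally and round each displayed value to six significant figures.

S_2 ≈ 29240.0

∫_2^18 x^3 dx evaluates to 26240.0.
Boundary: ½(f(2) + f(18)) = ½(8.00000 + 5832.00) = 2920.00.
Running total after boundary: 29160.0.
k=1: B_{2}/(2)! × [f^{(1)}(18) − f^{(1)}(2)] = 1/12 × (972.000 − 12.0000) = 80.0000.
Running total after k=1: 29240.0.
k=2: B_{4}/(4)! × [f^{(3)}(18) − f^{(3)}(2)] = −1/720 × (6.00000 − 6.00000) = 0.00000.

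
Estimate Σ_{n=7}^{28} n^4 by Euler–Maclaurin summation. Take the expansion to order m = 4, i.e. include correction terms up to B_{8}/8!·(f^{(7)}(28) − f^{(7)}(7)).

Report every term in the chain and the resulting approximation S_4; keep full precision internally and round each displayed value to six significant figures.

S_4 ≈ 3.75444e+06

∫_7^28 x^4 dx evaluates to 3.43871e+06.
Endpoint term: (f(7) + f(28))/2 = (2401.00 + 614656)/2 = 308528.
So far: 3.74724e+06.
Order-1 term: 1/12 · (87808.0 − 1372.00) = 7203.00.
Partial sum through k=1: 3.75444e+06.
Order-2 term: −1/720 · (672.000 − 168.000) = -0.700000.
Partial sum through k=2: 3.75444e+06.
Order-3 term: 1/30240 · (0.00000 − 0.00000) = 0.00000.
Partial sum through k=3: 3.75444e+06.
Order-4 term: −1/1209600 · (0.00000 − 0.00000) = 0.00000.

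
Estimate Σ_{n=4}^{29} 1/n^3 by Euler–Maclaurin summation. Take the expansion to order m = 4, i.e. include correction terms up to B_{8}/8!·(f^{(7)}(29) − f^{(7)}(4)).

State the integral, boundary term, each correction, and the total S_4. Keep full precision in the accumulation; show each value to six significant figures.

S_4 ≈ 0.0394455

Integral: ∫_4^29 1/x^3 dx = 0.0306555.
½[f(4) + f(29)] = ½[0.0156250 + 4.10021e-05] = 0.00783300.
So far: 0.0384885.
k=1: B_{2}/(2)! × [f^{(1)}(29) − f^{(1)}(4)] = 1/12 × (-4.24160e-06 − (-0.0117188)) = 0.000976209.
Partial sum through k=1: 0.0394647.
k=2: B_{4}/(4)! × [f^{(3)}(29) − f^{(3)}(4)] = −1/720 × (-1.00870e-07 − (-0.0146484)) = -2.03449e-05.
Partial sum through k=2: 0.0394443.
k=3: B_{6}/(6)! × [f^{(5)}(29) − f^{(5)}(4)] = 1/30240 × (-5.03752e-09 − (-0.0384521)) = 1.27157e-06.
Partial sum through k=3: 0.0394456.
k=4: B_{8}/(8)! × [f^{(7)}(29) − f^{(7)}(4)] = −1/1209600 × (-4.31274e-10 − (-0.173035)) = -1.43051e-07.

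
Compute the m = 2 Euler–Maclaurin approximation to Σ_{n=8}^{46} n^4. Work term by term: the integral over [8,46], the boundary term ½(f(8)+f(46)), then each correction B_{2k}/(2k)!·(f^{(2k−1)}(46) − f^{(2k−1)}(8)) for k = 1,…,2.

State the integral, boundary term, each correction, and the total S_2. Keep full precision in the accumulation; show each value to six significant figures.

The integral term ∫_8^46 x^4 dx = 4.11860e+07.
Endpoint term: (f(8) + f(46))/2 = (4096.00 + 4.47746e+06)/2 = 2.24078e+06.
Running total after boundary: 4.34268e+07.
Correction k=1: B_{2}/2! · (f^{(1)}(46) − f^{(1)}(8)) = 1/12 · (389344 − 2048.00) = 32274.7.
Running total after k=1: 4.34591e+07.
Correction k=2: B_{4}/4! · (f^{(3)}(46) − f^{(3)}(8)) = −1/720 · (1104.00 − 192.000) = -1.26667.

S_2 ≈ 4.34591e+07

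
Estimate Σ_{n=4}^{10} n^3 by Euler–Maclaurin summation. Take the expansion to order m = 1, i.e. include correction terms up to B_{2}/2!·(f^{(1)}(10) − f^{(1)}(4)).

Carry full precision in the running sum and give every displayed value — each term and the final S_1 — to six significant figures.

S_1 ≈ 2989.00

Integral: ∫_4^10 x^3 dx = 2436.00.
Endpoint term: (f(4) + f(10))/2 = (64.0000 + 1000.00)/2 = 532.000.
Integral + boundary = 2968.00.
Order-1 term: 1/12 · (300.000 − 48.0000) = 21.0000.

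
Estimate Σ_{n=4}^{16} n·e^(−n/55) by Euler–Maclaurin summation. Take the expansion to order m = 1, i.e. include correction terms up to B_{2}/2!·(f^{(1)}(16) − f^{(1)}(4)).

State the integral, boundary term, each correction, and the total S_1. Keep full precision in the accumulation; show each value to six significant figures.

The integral term ∫_4^16 x·e^(−x/55) dx = 98.0634.
Endpoint term: (f(4) + f(16))/2 = (3.71942 + 11.9613)/2 = 7.84038.
So far: 105.904.
Correction k=1: B_{2}/2! · (f^{(1)}(16) − f^{(1)}(4)) = 1/12 · (0.530105 − 0.862229) = -0.0276770.

S_1 ≈ 105.876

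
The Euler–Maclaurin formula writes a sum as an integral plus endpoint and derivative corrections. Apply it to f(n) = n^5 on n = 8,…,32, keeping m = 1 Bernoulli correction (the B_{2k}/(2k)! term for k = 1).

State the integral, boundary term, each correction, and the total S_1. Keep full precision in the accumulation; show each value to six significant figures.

Integral: ∫_8^32 x^5 dx = 1.78913e+08.
½[f(8) + f(32)] = ½[32768.0 + 3.35544e+07] = 1.67936e+07.
Running total after boundary: 1.95707e+08.
Order-1 term: 1/12 · (5.24288e+06 − 20480.0) = 435200.

S_1 ≈ 1.96142e+08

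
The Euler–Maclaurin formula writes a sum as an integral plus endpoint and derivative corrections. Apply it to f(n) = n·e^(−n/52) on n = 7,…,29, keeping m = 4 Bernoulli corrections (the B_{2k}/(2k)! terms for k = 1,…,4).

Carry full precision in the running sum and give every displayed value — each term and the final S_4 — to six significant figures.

Integral: ∫_7^29 x·e^(−x/52) dx = 270.100.
Boundary: ½(f(7) + f(29)) = ½(6.11836 + 16.6033) = 11.3608.
Running total after boundary: 281.461.
Order-1 term: 1/12 · (0.253234 − 0.756391) = -0.0419298.
After k=1: 281.419.
Order-2 term: −1/720 · (0.000517120 − 0.000926219) = 5.68193e-07.
After k=2: 281.419.
Order-3 term: 1/30240 · (3.47850e-07 − 5.81622e-07) = -7.73055e-12.
After k=3: 281.419.
Order-4 term: −1/1209600 · (1.86560e-10 − 3.03516e-10) = 9.66900e-17.

S_4 ≈ 281.419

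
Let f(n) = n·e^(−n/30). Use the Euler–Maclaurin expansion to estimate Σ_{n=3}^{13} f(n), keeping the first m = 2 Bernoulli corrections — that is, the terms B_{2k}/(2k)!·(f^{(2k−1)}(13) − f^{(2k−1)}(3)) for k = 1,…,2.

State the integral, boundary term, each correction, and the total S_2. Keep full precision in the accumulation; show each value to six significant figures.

S_2 ≈ 64.9591

∫_3^13 x·e^(−x/30) dx evaluates to 59.4248.
Endpoint term: (f(3) + f(13))/2 = (2.71451 + 8.42848)/2 = 5.57149.
Running total after boundary: 64.9963.
Correction k=1: B_{2}/2! · (f^{(1)}(13) − f^{(1)}(3)) = 1/12 · (0.367395 − 0.814354) = -0.0372465.
Running total after k=1: 64.9591.
Correction k=2: B_{4}/4! · (f^{(3)}(13) − f^{(3)}(3)) = −1/720 · (0.00184898 − 0.00291559) = 1.48140e-06.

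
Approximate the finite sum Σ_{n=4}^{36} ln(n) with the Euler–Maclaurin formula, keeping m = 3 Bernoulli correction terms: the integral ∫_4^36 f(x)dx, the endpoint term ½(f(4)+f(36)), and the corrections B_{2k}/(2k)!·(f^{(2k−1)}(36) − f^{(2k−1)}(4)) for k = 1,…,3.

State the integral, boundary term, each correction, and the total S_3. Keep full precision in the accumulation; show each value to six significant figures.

S_3 ≈ 93.9279

∫_4^36 ln(x) dx evaluates to 91.4615.
Boundary: ½(f(4) + f(36)) = ½(1.38629 + 3.58352) = 2.48491.
So far: 93.9464.
Order-1 term: 1/12 · (0.0277778 − 0.250000) = -0.0185185.
Running total after k=1: 93.9279.
Order-2 term: −1/720 · (4.28669e-05 − 0.0312500) = 4.33432e-05.
Running total after k=2: 93.9279.
Order-3 term: 1/30240 · (3.96916e-07 − 0.0234375) = -7.75036e-07.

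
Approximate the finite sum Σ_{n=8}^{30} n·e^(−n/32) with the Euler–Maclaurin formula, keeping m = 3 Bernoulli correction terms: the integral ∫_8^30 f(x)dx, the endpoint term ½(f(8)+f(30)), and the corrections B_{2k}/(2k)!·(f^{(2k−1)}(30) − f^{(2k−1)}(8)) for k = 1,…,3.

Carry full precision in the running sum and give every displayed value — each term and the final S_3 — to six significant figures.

S_3 ≈ 228.862

Integral: ∫_8^30 x·e^(−x/32) dx = 219.919.
Endpoint term: (f(8) + f(30))/2 = (6.23041 + 11.7482)/2 = 8.98929.
Integral + boundary = 228.909.
k=1: B_{2}/(2)! × [f^{(1)}(30) − f^{(1)}(8)] = 1/12 × (0.0244754 − 0.584101) = -0.0466354.
Running total after k=1: 228.862.
k=2: B_{4}/(4)! × [f^{(3)}(30) − f^{(3)}(8)] = −1/720 × (0.000788756 − 0.00209151) = 1.80937e-06.
Running total after k=2: 228.862.
k=3: B_{6}/(6)! × [f^{(5)}(30) − f^{(5)}(8)] = 1/30240 × (1.51720e-06 − 3.52793e-06) = -6.64925e-11.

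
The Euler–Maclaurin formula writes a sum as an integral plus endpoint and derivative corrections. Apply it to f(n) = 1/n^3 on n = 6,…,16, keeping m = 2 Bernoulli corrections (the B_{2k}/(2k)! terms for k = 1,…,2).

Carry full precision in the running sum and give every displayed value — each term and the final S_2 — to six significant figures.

S_2 ≈ 0.0145600

∫_6^16 1/x^3 dx evaluates to 0.0119358.
½[f(6) + f(16)] = ½[0.00462963 + 0.000244141] = 0.00243689.
Integral + boundary = 0.0143726.
Correction k=1: B_{2}/2! · (f^{(1)}(16) − f^{(1)}(6)) = 1/12 · (-4.57764e-05 − (-0.00231481)) = 0.000189087.
Partial sum through k=1: 0.0145617.
Correction k=2: B_{4}/4! · (f^{(3)}(16) − f^{(3)}(6)) = −1/720 · (-3.57628e-06 − (-0.00128601)) = -1.78116e-06.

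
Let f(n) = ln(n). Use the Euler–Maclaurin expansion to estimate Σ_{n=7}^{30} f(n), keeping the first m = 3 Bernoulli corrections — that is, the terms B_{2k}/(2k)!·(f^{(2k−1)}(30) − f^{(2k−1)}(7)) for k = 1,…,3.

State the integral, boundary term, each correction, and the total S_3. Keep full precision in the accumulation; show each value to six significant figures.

S_3 ≈ 68.0790

The integral term ∫_7^30 ln(x) dx = 65.4146.
½[f(7) + f(30)] = ½[1.94591 + 3.40120] = 2.67355.
So far: 68.0881.
Order-1 term: 1/12 · (0.0333333 − 0.142857) = -0.00912698.
Running total after k=1: 68.0790.
Order-2 term: −1/720 · (7.40741e-05 − 0.00583090) = 7.99560e-06.
Running total after k=2: 68.0790.
Order-3 term: 1/30240 · (9.87654e-07 − 0.00142798) = -4.71888e-08.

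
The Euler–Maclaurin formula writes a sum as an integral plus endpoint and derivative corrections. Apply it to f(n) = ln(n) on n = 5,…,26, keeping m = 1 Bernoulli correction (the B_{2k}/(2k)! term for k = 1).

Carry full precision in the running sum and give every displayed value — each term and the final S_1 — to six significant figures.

The integral term ∫_5^26 ln(x) dx = 55.6633.
Endpoint term: (f(5) + f(26))/2 = (1.60944 + 3.25810)/2 = 2.43377.
Integral + boundary = 58.0971.
k=1: B_{2}/(2)! × [f^{(1)}(26) − f^{(1)}(5)] = 1/12 × (0.0384615 − 0.200000) = -0.0134615.

S_1 ≈ 58.0836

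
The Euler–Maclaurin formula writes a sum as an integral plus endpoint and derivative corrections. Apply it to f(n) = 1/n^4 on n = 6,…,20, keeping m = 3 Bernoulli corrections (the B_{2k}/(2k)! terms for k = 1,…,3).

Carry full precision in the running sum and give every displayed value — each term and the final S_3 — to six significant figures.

Integral: ∫_6^20 1/x^4 dx = 0.00150154.
Boundary: ½(f(6) + f(20)) = ½(0.000771605 + 6.25000e-06) = 0.000388927.
Integral + boundary = 0.00189047.
Order-1 term: 1/12 · (-1.25000e-06 − (-0.000514403)) = 4.27628e-05.
Running total after k=1: 0.00193323.
Order-2 term: −1/720 · (-9.37500e-08 − (-0.000428669)) = -5.95244e-07.
Running total after k=2: 0.00193264.
Order-3 term: 1/30240 · (-1.31250e-08 − (-0.000666819)) = 2.20505e-08.

S_3 ≈ 0.00193266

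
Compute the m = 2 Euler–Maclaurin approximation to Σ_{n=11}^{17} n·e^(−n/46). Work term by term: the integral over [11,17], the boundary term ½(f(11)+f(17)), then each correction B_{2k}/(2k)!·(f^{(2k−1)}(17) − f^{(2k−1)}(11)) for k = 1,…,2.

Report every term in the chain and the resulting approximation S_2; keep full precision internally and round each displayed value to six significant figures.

S_2 ≈ 71.9043

The integral term ∫_11^17 x·e^(−x/46) dx = 61.7139.
Endpoint term: (f(11) + f(17))/2 = (8.66043 + 11.7476)/2 = 10.2040.
Running total after boundary: 71.9180.
k=1: B_{2}/(2)! × [f^{(1)}(17) − f^{(1)}(11)] = 1/12 × (0.435652 − 0.599042) = -0.0136158.
Running total after k=1: 71.9043.
k=2: B_{4}/(4)! × [f^{(3)}(17) − f^{(3)}(11)] = −1/720 × (0.000859037 − 0.00102725) = 2.33633e-07.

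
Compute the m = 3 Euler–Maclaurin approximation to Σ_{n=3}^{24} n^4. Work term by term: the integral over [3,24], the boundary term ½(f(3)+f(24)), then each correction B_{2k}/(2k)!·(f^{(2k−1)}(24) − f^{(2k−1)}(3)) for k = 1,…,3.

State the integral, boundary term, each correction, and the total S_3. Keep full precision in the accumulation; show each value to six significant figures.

S_3 ≈ 1.76300e+06

Integral: ∫_3^24 x^4 dx = 1.59248e+06.
½[f(3) + f(24)] = ½[81.0000 + 331776] = 165928.
Integral + boundary = 1.75840e+06.
Correction k=1: B_{2}/2! · (f^{(1)}(24) − f^{(1)}(3)) = 1/12 · (55296.0 − 108.000) = 4599.00.
After k=1: 1.76300e+06.
Correction k=2: B_{4}/4! · (f^{(3)}(24) − f^{(3)}(3)) = −1/720 · (576.000 − 72.0000) = -0.700000.
After k=2: 1.76300e+06.
Correction k=3: B_{6}/6! · (f^{(5)}(24) − f^{(5)}(3)) = 1/30240 · (0.00000 − 0.00000) = 0.00000.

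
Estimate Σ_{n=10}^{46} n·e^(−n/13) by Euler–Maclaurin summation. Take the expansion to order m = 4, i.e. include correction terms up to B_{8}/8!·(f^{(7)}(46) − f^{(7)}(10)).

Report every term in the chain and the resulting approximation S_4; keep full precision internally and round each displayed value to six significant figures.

S_4 ≈ 119.230

Integral: ∫_10^46 x·e^(−x/13) dx = 116.260.
Boundary: ½(f(10) + f(46)) = ½(4.63369 + 1.33667) = 2.98518.
So far: 119.245.
Order-1 term: 1/12 · (-0.0737626 − 0.106931) = -0.0150578.
Partial sum through k=1: 119.230.
Order-2 term: −1/720 · (-9.25835e-05 − 0.00611639) = 8.62358e-06.
Partial sum through k=2: 119.230.
Order-3 term: 1/30240 · (1.48697e-06 − 6.86394e-05) = -2.22065e-09.
Partial sum through k=3: 119.230.
Order-4 term: −1/1209600 · (2.08389e-08 − 5.98148e-07) = 4.77273e-13.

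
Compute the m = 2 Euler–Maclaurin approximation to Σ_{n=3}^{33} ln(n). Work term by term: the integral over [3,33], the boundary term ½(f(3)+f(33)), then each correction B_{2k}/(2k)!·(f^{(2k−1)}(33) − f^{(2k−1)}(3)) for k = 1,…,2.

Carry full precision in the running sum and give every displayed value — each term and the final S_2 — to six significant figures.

The integral term ∫_3^33 ln(x) dx = 82.0889.
½[f(3) + f(33)] = ½[1.09861 + 3.49651] = 2.29756.
Running total after boundary: 84.3865.
Order-1 term: 1/12 · (0.0303030 − 0.333333) = -0.0252525.
Running total after k=1: 84.3612.
Order-2 term: −1/720 · (5.56529e-05 − 0.0740741) = 0.000102803.

S_2 ≈ 84.3613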